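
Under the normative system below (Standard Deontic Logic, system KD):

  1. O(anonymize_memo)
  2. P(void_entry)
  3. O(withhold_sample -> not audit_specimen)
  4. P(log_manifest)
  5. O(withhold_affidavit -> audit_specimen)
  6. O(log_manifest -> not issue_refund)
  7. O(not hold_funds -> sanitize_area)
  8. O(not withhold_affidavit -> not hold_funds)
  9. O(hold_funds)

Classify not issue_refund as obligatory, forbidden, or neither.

Neither

Premise 6 is O(log_manifest -> not issue_refund), but O(log_manifest) is not derivable from the premises (the permission P(log_manifest) asserts only not O(not log_manifest), not O(log_manifest)), so it does not yield O(not issue_refund).
No premise or chain of K-axiom applications forces O(not issue_refund), and none forces O(issue_refund). So not issue_refund is neither obligatory nor forbidden under these norms.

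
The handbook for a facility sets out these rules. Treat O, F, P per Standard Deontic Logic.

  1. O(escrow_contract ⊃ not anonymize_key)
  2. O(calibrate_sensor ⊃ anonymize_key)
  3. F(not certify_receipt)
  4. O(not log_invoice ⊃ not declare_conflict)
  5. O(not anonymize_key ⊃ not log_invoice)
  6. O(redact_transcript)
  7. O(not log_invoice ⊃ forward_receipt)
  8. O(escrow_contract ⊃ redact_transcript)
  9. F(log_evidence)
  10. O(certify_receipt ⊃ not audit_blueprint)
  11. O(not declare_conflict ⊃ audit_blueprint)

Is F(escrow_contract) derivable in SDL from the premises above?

Yes

Premise 3, F(not certify_receipt), is equivalent to O(certify_receipt).
Premise 10 is O(certify_receipt ⊃ not audit_blueprint); since O(certify_receipt), deontic closure gives O(not audit_blueprint).
Premise 11 is O(not declare_conflict ⊃ audit_blueprint); contrapositively O(not audit_blueprint ⊃ declare_conflict). Since O(not audit_blueprint) holds, K gives O(declare_conflict).
Premise 4, O(not log_invoice ⊃ not declare_conflict), contraposes to O(declare_conflict ⊃ log_invoice); with O(declare_conflict) we get O(log_invoice).
Premise 5, O(not anonymize_key ⊃ not log_invoice), contraposes to O(log_invoice ⊃ anonymize_key); with O(log_invoice) we get O(anonymize_key).
Premise 1, O(escrow_contract ⊃ not anonymize_key), contraposes to O(anonymize_key ⊃ not escrow_contract); with O(anonymize_key) we get O(not escrow_contract).
Premises 2, 6, 7, 8, 9 do not contribute to this derivation.
So O(not escrow_contract) holds, i.e. F(escrow_contract). The claim follows.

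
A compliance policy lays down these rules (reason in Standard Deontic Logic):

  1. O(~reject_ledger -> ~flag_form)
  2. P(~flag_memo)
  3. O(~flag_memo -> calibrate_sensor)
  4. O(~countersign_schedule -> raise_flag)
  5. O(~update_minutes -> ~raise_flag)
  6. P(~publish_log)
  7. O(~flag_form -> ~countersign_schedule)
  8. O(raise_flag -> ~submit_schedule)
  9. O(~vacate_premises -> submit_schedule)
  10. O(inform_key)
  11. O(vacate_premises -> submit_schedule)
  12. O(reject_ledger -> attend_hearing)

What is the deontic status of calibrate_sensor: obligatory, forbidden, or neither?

Premise 3 is O(~flag_memo -> calibrate_sensor), but O(~flag_memo) is not derivable from the premises (the permission P(~flag_memo) asserts only ~O(flag_memo), not O(~flag_memo)), so it does not yield O(calibrate_sensor).
No premise or chain of K-axiom applications forces O(calibrate_sensor), and none forces O(~calibrate_sensor). So calibrate_sensor is neither obligatory nor forbidden under these norms.

Neither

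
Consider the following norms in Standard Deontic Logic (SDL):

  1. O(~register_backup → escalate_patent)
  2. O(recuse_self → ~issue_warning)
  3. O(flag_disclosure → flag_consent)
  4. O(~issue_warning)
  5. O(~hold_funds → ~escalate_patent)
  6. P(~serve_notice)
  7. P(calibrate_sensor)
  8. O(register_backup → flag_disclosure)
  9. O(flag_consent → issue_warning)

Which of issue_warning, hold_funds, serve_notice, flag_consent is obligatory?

hold_funds

From premise 4 we have O(~issue_warning).
Premise 9 is O(flag_consent → issue_warning); contrapositively O(~issue_warning → ~flag_consent). Since O(~issue_warning) holds, K gives O(~flag_consent).
The contrapositive of premise 3 (O(flag_disclosure → flag_consent)) is O(~flag_consent → ~flag_disclosure), and O(~flag_consent) is already established, so O(~flag_disclosure).
Premise 8, O(register_backup → flag_disclosure), contraposes to O(~flag_disclosure → ~register_backup); with O(~flag_disclosure) we get O(~register_backup).
Premise 1 is O(~register_backup → escalate_patent); since O(~register_backup), deontic closure gives O(escalate_patent).
Premise 5 is O(~hold_funds → ~escalate_patent); contrapositively O(escalate_patent → hold_funds). Since O(escalate_patent) holds, K gives O(hold_funds).
So O(hold_funds) holds — hold_funds is obligatory. None of the other listed options is made obligatory by any chain of premises.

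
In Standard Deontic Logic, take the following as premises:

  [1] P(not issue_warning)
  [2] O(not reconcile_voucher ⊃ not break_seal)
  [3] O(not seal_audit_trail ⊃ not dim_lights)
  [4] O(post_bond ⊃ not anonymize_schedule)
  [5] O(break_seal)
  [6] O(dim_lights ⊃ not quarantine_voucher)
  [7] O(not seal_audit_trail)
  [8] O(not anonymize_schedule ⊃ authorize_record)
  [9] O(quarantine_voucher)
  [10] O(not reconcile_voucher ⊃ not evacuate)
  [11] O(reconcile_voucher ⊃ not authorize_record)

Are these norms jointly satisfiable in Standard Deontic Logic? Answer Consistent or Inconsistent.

Premise 6 is O(dim_lights ⊃ not quarantine_voucher), but O(dim_lights) is not derivable from the premises, so it does not yield O(not quarantine_voucher).
So O(not quarantine_voucher) is not derivable, and the apparent clash with O(quarantine_voucher) does not arise.
A world satisfying every obligation exists (e.g. anonymize_schedule=true, authorize_record=false, break_seal=true, dim_lights=false, evacuate=false, issue_warning=false, post_bond=false, quarantine_voucher=true, reconcile_voucher=true, seal_audit_trail=false); no atom is both obligatory and forbidden, so the set is consistent.

Consistent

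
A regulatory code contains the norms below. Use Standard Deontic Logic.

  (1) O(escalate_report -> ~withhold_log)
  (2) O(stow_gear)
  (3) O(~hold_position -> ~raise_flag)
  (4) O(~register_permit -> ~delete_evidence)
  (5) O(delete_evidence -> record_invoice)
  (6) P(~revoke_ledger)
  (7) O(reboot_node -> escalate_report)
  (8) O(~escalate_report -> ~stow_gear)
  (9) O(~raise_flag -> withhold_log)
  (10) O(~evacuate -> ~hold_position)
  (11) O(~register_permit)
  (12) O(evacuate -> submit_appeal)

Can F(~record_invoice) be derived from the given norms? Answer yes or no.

No

Premise 5 is O(delete_evidence -> record_invoice), but O(delete_evidence) is not derivable from the premises, so it does not yield O(record_invoice).
No other premise forces O(record_invoice). An ideal world satisfying every premise can still have ~record_invoice true, so F(~record_invoice) is not derivable.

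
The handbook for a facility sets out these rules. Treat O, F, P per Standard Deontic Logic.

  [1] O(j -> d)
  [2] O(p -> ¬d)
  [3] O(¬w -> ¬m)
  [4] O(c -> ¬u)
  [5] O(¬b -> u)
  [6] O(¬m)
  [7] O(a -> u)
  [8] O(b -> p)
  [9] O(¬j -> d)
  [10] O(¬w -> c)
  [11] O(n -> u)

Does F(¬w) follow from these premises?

Yes

Premises 1 and 9 cover both cases: O(j -> d) and O(¬j -> d). Since j ∨ ¬j is a tautology, O(d) follows.
Premise 2 is O(p -> ¬d); contrapositively O(d -> ¬p). Since O(d) holds, K gives O(¬p).
Premise 8 is O(b -> p); contrapositively O(¬p -> ¬b). Since O(¬p) holds, K gives O(¬b).
With premise 5, O(¬b -> u), the K-axiom yields O(u).
Premise 4, O(c -> ¬u), contraposes to O(u -> ¬c); with O(u) we get O(¬c).
Premise 10, O(¬w -> c), contraposes to O(¬c -> w); with O(¬c) we get O(w).
Premises 3, 6, 7, 11 do not contribute to this derivation.
So O(w) holds, i.e. F(¬w). The claim follows.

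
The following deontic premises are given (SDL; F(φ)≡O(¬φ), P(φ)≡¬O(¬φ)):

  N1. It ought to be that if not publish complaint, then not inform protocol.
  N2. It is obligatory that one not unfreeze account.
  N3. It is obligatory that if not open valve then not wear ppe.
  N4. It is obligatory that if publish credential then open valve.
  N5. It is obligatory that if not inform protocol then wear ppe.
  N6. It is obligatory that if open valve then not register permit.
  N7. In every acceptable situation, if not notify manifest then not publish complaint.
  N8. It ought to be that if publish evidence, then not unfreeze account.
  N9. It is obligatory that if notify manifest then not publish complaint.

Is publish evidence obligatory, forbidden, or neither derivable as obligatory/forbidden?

Premise 8 is O(publish_evidence → ¬unfreeze_account); even if O(¬unfreeze_account) held, inferring O(publish_evidence) would be affirming the consequent — invalid.
No premise or chain of K-axiom applications forces O(publish_evidence), and none forces O(¬publish_evidence). So publish_evidence is neither obligatory nor forbidden under these norms.

Neither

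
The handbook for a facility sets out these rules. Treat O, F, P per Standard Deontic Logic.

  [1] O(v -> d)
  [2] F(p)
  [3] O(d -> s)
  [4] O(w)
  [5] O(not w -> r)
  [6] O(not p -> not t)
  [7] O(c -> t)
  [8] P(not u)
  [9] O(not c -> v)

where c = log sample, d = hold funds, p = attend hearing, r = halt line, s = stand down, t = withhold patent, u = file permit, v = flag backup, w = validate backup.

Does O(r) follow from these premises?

Premise 5 is O(not w -> r), but O(not w) is not derivable from the premises, so it does not yield O(r).
No other premise forces O(r). An ideal world satisfying every premise can still have r false, so O(r) is not derivable.

No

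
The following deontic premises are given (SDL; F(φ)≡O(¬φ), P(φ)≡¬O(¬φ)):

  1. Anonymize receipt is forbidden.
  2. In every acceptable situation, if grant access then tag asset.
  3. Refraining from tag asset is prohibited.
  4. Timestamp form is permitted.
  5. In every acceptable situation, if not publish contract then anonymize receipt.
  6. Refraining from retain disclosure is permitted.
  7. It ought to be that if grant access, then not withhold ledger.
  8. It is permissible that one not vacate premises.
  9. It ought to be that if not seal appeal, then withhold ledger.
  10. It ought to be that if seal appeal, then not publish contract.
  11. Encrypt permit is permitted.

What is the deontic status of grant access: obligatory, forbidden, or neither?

Premise 1 is F(anonymize_receipt), i.e. O(¬anonymize_receipt).
The contrapositive of premise 5 (O(¬publish_contract → anonymize_receipt)) is O(¬anonymize_receipt → publish_contract), and O(¬anonymize_receipt) is already established, so O(publish_contract).
Premise 10 is O(seal_appeal → ¬publish_contract); contrapositively O(publish_contract → ¬seal_appeal). Since O(publish_contract) holds, K gives O(¬seal_appeal).
With premise 9, O(¬seal_appeal → withhold_ledger), the K-axiom yields O(withhold_ledger).
Premise 7 is O(grant_access → ¬withhold_ledger); contrapositively O(withhold_ledger → ¬grant_access). Since O(withhold_ledger) holds, K gives O(¬grant_access).
Premises 2, 3, 4, 6, 8, 11 do not contribute to this derivation.
Thus O(¬grant_access), which is F(grant_access): grant_access is forbidden.

Forbidden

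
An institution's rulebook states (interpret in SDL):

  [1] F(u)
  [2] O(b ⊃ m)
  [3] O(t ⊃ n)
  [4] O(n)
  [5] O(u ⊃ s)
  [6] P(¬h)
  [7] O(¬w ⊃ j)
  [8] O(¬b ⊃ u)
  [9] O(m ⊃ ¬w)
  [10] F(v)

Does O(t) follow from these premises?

Premise 3 is O(t ⊃ n); even if O(n) held, inferring O(t) would be affirming the consequent — invalid.
No other premise forces O(t). An ideal world satisfying every premise can still have t false, so O(t) is not derivable.

No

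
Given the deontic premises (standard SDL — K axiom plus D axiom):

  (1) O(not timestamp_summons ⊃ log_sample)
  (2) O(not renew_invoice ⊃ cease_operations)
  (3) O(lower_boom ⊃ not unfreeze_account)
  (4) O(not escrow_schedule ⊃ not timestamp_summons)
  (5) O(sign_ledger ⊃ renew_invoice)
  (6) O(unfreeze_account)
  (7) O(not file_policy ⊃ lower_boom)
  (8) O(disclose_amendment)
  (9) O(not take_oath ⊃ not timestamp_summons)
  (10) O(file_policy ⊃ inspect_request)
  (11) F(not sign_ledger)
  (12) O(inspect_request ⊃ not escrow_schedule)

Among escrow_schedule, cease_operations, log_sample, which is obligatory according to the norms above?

log_sample

Premise 6 states O(unfreeze_account) outright.
Premise 3 is O(lower_boom ⊃ not unfreeze_account); contrapositively O(unfreeze_account ⊃ not lower_boom). Since O(unfreeze_account) holds, K gives O(not lower_boom).
Premise 7 is O(not file_policy ⊃ lower_boom); contrapositively O(not lower_boom ⊃ file_policy). Since O(not lower_boom) holds, K gives O(file_policy).
With premise 10, O(file_policy ⊃ inspect_request), the K-axiom yields O(inspect_request).
Applying K to premise 12 (O(inspect_request ⊃ not escrow_schedule)) and O(inspect_request) yields O(not escrow_schedule).
Applying K to premise 4 (O(not escrow_schedule ⊃ not timestamp_summons)) and O(not escrow_schedule) yields O(not timestamp_summons).
Premise 1 is O(not timestamp_summons ⊃ log_sample); since O(not timestamp_summons), deontic closure gives O(log_sample).
So O(log_sample) holds — log_sample is obligatory. None of the other listed options is made obligatory by any chain of premises.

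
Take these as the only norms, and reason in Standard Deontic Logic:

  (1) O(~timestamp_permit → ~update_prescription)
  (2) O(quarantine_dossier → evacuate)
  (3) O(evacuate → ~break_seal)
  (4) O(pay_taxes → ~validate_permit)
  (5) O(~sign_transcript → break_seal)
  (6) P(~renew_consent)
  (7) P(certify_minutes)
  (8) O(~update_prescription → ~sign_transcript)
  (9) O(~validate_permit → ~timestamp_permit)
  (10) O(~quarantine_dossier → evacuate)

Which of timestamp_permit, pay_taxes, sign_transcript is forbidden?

Premises 2 and 10 cover both cases: O(quarantine_dossier → evacuate) and O(~quarantine_dossier → evacuate). Since quarantine_dossier ∨ ~quarantine_dossier is a tautology, O(evacuate) follows.
With premise 3, O(evacuate → ~break_seal), the K-axiom yields O(~break_seal).
Premise 5, O(~sign_transcript → break_seal), contraposes to O(~break_seal → sign_transcript); with O(~break_seal) we get O(sign_transcript).
The contrapositive of premise 8 (O(~update_prescription → ~sign_transcript)) is O(sign_transcript → update_prescription), and O(sign_transcript) is already established, so O(update_prescription).
Premise 1 is O(~timestamp_permit → ~update_prescription); contrapositively O(update_prescription → timestamp_permit). Since O(update_prescription) holds, K gives O(timestamp_permit).
The contrapositive of premise 9 (O(~validate_permit → ~timestamp_permit)) is O(timestamp_permit → validate_permit), and O(timestamp_permit) is already established, so O(validate_permit).
Premise 4, O(pay_taxes → ~validate_permit), contraposes to O(validate_permit → ~pay_taxes); with O(validate_permit) we get O(~pay_taxes).
So O(~pay_taxes) holds, i.e. pay_taxes is forbidden. None of the other listed options is forbidden under the premises.

pay_taxes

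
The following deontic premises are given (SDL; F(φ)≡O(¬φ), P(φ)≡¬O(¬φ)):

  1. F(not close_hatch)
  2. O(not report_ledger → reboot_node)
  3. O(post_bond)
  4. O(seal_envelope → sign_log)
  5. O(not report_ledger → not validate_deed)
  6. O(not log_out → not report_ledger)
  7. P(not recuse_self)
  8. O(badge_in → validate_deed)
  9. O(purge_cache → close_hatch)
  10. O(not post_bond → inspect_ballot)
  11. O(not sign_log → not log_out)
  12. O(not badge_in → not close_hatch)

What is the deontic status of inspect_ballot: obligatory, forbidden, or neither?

Neither

Premise 10 is O(not post_bond → inspect_ballot), but O(not post_bond) is not derivable from the premises, so it does not yield O(inspect_ballot).
No premise or chain of K-axiom applications forces O(inspect_ballot), and none forces O(not inspect_ballot). So inspect_ballot is neither obligatory nor forbidden under these norms.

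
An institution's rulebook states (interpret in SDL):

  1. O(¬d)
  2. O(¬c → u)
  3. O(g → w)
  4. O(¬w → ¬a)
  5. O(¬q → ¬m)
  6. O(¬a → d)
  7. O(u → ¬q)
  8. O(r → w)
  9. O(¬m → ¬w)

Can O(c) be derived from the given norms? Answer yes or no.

From premise 1 we have O(¬d).
Premise 6 is O(¬a → d); contrapositively O(¬d → a). Since O(¬d) holds, K gives O(a).
Premise 4 is O(¬w → ¬a); contrapositively O(a → w). Since O(a) holds, K gives O(w).
The contrapositive of premise 9 (O(¬m → ¬w)) is O(w → m), and O(w) is already established, so O(m).
Premise 5, O(¬q → ¬m), contraposes to O(m → q); with O(m) we get O(q).
Premise 7 is O(u → ¬q); contrapositively O(q → ¬u). Since O(q) holds, K gives O(¬u).
Premise 2, O(¬c → u), contraposes to O(¬u → c); with O(¬u) we get O(c).
Premises 3, 8 do not contribute to this derivation.
So O(c) follows.

Yes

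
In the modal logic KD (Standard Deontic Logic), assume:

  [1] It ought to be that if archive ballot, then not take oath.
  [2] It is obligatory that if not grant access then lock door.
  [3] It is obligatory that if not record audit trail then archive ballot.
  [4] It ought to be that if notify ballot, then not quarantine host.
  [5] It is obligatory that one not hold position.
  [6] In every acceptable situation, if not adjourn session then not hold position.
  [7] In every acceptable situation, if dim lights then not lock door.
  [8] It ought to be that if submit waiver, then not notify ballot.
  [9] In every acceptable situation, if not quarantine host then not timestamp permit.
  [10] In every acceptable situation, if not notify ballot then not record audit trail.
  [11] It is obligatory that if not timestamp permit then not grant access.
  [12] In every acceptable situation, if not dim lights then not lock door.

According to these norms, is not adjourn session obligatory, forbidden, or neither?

Premise 6 is O(¬adjourn_session → ¬hold_position); even if O(¬hold_position) held, inferring O(¬adjourn_session) would be affirming the consequent — invalid.
No premise or chain of K-axiom applications forces O(¬adjourn_session), and none forces O(adjourn_session). So ¬adjourn_session is neither obligatory nor forbidden under these norms.

Neither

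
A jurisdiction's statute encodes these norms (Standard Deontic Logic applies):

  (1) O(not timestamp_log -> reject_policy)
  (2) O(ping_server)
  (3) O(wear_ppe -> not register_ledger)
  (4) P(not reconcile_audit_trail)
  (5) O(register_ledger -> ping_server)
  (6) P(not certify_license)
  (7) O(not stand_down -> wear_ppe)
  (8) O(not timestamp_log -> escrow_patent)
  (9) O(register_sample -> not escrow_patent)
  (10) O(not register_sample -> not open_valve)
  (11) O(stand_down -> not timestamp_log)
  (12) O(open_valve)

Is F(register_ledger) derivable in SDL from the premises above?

Yes

Premise 12 gives O(open_valve).
Premise 10 is O(not register_sample -> not open_valve); contrapositively O(open_valve -> register_sample). Since O(open_valve) holds, K gives O(register_sample).
Premise 9 is O(register_sample -> not escrow_patent); since O(register_sample), deontic closure gives O(not escrow_patent).
The contrapositive of premise 8 (O(not timestamp_log -> escrow_patent)) is O(not escrow_patent -> timestamp_log), and O(not escrow_patent) is already established, so O(timestamp_log).
Premise 11 is O(stand_down -> not timestamp_log); contrapositively O(timestamp_log -> not stand_down). Since O(timestamp_log) holds, K gives O(not stand_down).
From O(not stand_down) and premise 7, O(not stand_down -> wear_ppe), we obtain O(wear_ppe).
With premise 3, O(wear_ppe -> not register_ledger), the K-axiom yields O(not register_ledger).
Premises 1, 2, 4, 5, 6 do not contribute to this derivation.
So O(not register_ledger) holds, i.e. F(register_ledger). The claim follows.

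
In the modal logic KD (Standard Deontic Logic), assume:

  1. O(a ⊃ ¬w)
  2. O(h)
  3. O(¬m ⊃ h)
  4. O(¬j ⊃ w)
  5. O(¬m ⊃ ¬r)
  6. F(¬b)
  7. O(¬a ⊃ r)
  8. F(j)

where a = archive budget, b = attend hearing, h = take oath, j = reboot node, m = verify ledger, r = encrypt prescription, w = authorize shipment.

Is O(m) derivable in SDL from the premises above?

Yes

Premise 8, F(j), is equivalent to O(¬j).
With premise 4, O(¬j ⊃ w), the K-axiom yields O(w).
Premise 1 is O(a ⊃ ¬w); contrapositively O(w ⊃ ¬a). Since O(w) holds, K gives O(¬a).
Applying K to premise 7 (O(¬a ⊃ r)) and O(¬a) yields O(r).
Premise 5, O(¬m ⊃ ¬r), contraposes to O(r ⊃ m); with O(r) we get O(m).
Premises 2, 3, 6 do not contribute to this derivation.
So O(m) follows.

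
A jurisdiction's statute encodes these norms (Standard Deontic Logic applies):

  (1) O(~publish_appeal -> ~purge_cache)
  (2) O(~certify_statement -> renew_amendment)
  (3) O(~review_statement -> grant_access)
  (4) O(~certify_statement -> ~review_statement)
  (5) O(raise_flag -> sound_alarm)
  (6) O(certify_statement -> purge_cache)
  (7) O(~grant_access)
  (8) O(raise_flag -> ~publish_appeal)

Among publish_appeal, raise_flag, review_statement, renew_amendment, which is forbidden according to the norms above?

raise_flag

Premise 7 states O(~grant_access) outright.
The contrapositive of premise 3 (O(~review_statement -> grant_access)) is O(~grant_access -> review_statement), and O(~grant_access) is already established, so O(review_statement).
Premise 4, O(~certify_statement -> ~review_statement), contraposes to O(review_statement -> certify_statement); with O(review_statement) we get O(certify_statement).
With premise 6, O(certify_statement -> purge_cache), the K-axiom yields O(purge_cache).
The contrapositive of premise 1 (O(~publish_appeal -> ~purge_cache)) is O(purge_cache -> publish_appeal), and O(purge_cache) is already established, so O(publish_appeal).
Premise 8 is O(raise_flag -> ~publish_appeal); contrapositively O(publish_appeal -> ~raise_flag). Since O(publish_appeal) holds, K gives O(~raise_flag).
So O(~raise_flag) holds, i.e. raise_flag is forbidden. None of the other listed options is forbidden under the premises.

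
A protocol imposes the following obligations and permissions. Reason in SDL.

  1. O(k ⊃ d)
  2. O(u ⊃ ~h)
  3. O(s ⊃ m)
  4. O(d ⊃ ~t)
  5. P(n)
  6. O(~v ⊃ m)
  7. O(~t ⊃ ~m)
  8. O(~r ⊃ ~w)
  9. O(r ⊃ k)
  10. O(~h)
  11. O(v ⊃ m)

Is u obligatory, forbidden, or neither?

Neither

Premise 2 is O(u ⊃ ~h); even if O(~h) held, inferring O(u) would be affirming the consequent — invalid.
No premise or chain of K-axiom applications forces O(u), and none forces O(~u). So u is neither obligatory nor forbidden under these norms.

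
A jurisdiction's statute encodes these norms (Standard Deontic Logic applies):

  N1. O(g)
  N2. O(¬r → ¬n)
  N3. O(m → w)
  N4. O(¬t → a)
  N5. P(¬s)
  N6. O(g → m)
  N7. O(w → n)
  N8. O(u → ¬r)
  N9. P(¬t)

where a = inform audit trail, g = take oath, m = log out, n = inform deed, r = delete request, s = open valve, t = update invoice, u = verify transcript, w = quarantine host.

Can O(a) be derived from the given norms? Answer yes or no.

Premise 4 is O(¬t → a), but O(¬t) is not derivable from the premises (the permission P(¬t) asserts only ¬O(t), not O(¬t)), so it does not yield O(a).
No other premise forces O(a). An ideal world satisfying every premise can still have a false, so O(a) is not derivable.

No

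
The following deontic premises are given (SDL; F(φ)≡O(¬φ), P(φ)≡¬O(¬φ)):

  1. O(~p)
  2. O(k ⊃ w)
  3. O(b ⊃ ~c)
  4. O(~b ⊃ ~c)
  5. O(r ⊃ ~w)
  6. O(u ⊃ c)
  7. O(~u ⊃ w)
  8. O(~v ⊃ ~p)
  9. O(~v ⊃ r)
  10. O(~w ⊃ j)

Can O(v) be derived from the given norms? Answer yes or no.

Yes

By case analysis on ~b: premise 4 gives O(~b ⊃ ~c) and premise 3 gives O(b ⊃ ~c), so O(~c) either way.
Premise 6 is O(u ⊃ c); contrapositively O(~c ⊃ ~u). Since O(~c) holds, K gives O(~u).
Applying K to premise 7 (O(~u ⊃ w)) and O(~u) yields O(w).
Premise 5 is O(r ⊃ ~w); contrapositively O(w ⊃ ~r). Since O(w) holds, K gives O(~r).
Premise 9 is O(~v ⊃ r); contrapositively O(~r ⊃ v). Since O(~r) holds, K gives O(v).
Premises 1, 2, 8, 10 do not contribute to this derivation.
So O(v) follows.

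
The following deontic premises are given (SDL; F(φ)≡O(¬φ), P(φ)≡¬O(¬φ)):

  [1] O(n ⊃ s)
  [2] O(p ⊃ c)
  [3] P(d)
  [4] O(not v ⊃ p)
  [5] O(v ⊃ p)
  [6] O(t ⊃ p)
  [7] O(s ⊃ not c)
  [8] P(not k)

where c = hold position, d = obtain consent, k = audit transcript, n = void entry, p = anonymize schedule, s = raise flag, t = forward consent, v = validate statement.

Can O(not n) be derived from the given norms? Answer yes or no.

Premises 4 and 5 cover both cases: O(not v ⊃ p) and O(v ⊃ p). Since not v ∨ v is a tautology, O(p) follows.
From O(p) and premise 2, O(p ⊃ c), we obtain O(c).
Premise 7, O(s ⊃ not c), contraposes to O(c ⊃ not s); with O(c) we get O(not s).
The contrapositive of premise 1 (O(n ⊃ s)) is O(not s ⊃ not n), and O(not s) is already established, so O(not n).
Premises 3, 6, 8 do not contribute to this derivation.
So O(not n) follows.

Yes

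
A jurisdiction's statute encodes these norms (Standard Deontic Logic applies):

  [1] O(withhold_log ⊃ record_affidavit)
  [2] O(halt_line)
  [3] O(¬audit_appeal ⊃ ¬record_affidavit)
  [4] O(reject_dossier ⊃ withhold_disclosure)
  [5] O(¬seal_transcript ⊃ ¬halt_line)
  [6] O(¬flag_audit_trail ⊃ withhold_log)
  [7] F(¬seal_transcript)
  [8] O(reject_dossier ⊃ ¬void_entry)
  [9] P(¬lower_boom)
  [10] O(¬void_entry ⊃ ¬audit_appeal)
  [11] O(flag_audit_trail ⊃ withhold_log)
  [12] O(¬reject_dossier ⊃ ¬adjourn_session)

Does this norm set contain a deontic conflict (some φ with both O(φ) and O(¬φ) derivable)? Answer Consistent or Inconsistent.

Premise 5 is O(¬seal_transcript ⊃ ¬halt_line), but O(¬seal_transcript) is not derivable from the premises, so it does not yield O(¬halt_line).
So O(¬halt_line) is not derivable, and the apparent clash with O(halt_line) does not arise.
A world satisfying every obligation exists (e.g. adjourn_session=false, audit_appeal=true, flag_audit_trail=false, halt_line=true, lower_boom=false, record_affidavit=true, reject_dossier=false, seal_transcript=true, void_entry=true, withhold_disclosure=false, withhold_log=true); no atom is both obligatory and forbidden, so the set is consistent.

Consistent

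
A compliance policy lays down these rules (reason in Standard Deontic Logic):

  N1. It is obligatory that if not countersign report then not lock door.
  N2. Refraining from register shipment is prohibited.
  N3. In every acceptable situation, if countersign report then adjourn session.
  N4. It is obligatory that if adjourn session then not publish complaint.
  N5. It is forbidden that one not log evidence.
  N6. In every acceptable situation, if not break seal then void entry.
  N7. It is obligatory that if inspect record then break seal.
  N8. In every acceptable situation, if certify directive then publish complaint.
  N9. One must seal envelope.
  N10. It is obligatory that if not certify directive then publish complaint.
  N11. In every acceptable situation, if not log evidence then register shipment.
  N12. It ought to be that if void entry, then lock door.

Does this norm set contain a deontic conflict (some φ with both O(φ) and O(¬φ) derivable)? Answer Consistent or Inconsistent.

Consistent

Premise 11 is O(¬log_evidence → register_shipment); even if O(register_shipment) held, inferring O(¬log_evidence) would be affirming the consequent — invalid.
So O(¬log_evidence) is not derivable, and the apparent clash with O(log_evidence) does not arise.
A world satisfying every obligation exists (e.g. adjourn_session=false, break_seal=true, certify_directive=false, countersign_report=false, inspect_record=false, lock_door=false, log_evidence=true, publish_complaint=true, register_shipment=true, seal_envelope=true, void_entry=false); no atom is both obligatory and forbidden, so the set is consistent.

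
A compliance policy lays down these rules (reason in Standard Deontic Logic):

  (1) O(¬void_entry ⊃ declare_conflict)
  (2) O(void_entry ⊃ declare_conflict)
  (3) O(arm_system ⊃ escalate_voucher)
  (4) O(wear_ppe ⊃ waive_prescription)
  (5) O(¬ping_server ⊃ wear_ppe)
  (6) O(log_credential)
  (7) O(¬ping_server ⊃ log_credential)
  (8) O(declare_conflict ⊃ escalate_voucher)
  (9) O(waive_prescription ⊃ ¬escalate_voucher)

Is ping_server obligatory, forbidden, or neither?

Obligatory

Premises 2 and 1 cover both cases: O(void_entry ⊃ declare_conflict) and O(¬void_entry ⊃ declare_conflict). Since void_entry ∨ ¬void_entry is a tautology, O(declare_conflict) follows.
Applying K to premise 8 (O(declare_conflict ⊃ escalate_voucher)) and O(declare_conflict) yields O(escalate_voucher).
Premise 9 is O(waive_prescription ⊃ ¬escalate_voucher); contrapositively O(escalate_voucher ⊃ ¬waive_prescription). Since O(escalate_voucher) holds, K gives O(¬waive_prescription).
Premise 4 is O(wear_ppe ⊃ waive_prescription); contrapositively O(¬waive_prescription ⊃ ¬wear_ppe). Since O(¬waive_prescription) holds, K gives O(¬wear_ppe).
Premise 5, O(¬ping_server ⊃ wear_ppe), contraposes to O(¬wear_ppe ⊃ ping_server); with O(¬wear_ppe) we get O(ping_server).
Premises 3, 6, 7 do not contribute to this derivation.
Hence ping_server is obligatory.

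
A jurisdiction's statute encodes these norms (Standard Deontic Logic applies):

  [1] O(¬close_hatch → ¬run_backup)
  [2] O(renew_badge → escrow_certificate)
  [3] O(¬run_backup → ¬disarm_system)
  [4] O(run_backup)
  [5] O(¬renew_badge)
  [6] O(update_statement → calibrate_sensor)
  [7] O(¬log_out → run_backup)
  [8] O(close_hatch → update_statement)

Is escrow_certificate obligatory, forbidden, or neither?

Premise 2 is O(renew_badge → escrow_certificate), but O(renew_badge) is not derivable from the premises, so it does not yield O(escrow_certificate).
No premise or chain of K-axiom applications forces O(escrow_certificate), and none forces O(¬escrow_certificate). So escrow_certificate is neither obligatory nor forbidden under these norms.

Neither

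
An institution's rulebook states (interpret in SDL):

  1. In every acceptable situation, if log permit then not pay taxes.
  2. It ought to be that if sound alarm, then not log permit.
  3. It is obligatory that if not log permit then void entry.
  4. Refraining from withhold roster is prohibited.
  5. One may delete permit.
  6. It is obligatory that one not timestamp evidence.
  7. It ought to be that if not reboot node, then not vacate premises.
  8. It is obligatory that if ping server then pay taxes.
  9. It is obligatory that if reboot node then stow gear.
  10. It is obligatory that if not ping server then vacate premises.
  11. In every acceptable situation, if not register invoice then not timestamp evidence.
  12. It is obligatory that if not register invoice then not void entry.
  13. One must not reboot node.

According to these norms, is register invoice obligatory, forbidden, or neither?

Premise 13, F(reboot_node), is equivalent to O(¬reboot_node).
With premise 7, O(¬reboot_node → ¬vacate_premises), the K-axiom yields O(¬vacate_premises).
The contrapositive of premise 10 (O(¬ping_server → vacate_premises)) is O(¬vacate_premises → ping_server), and O(¬vacate_premises) is already established, so O(ping_server).
From O(ping_server) and premise 8, O(ping_server → pay_taxes), we obtain O(pay_taxes).
Premise 1, O(log_permit → ¬pay_taxes), contraposes to O(pay_taxes → ¬log_permit); with O(pay_taxes) we get O(¬log_permit).
With premise 3, O(¬log_permit → void_entry), the K-axiom yields O(void_entry).
The contrapositive of premise 12 (O(¬register_invoice → ¬void_entry)) is O(void_entry → register_invoice), and O(void_entry) is already established, so O(register_invoice).
Premises 2, 4, 5, 6, 9, 11 do not contribute to this derivation.
Hence register_invoice is obligatory.

Obligatory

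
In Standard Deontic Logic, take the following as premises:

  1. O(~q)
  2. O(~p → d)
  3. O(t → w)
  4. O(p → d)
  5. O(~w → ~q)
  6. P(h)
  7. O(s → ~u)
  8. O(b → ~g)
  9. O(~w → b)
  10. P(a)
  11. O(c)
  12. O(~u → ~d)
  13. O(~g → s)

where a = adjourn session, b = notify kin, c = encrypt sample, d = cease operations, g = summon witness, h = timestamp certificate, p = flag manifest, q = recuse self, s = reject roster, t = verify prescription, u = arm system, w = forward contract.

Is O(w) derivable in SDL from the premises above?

Yes

Premises 4 and 2 cover both cases: O(p → d) and O(~p → d). Since p ∨ ~p is a tautology, O(d) follows.
Premise 12 is O(~u → ~d); contrapositively O(d → u). Since O(d) holds, K gives O(u).
Premise 7, O(s → ~u), contraposes to O(u → ~s); with O(u) we get O(~s).
Premise 13, O(~g → s), contraposes to O(~s → g); with O(~s) we get O(g).
Premise 8 is O(b → ~g); contrapositively O(g → ~b). Since O(g) holds, K gives O(~b).
The contrapositive of premise 9 (O(~w → b)) is O(~b → w), and O(~b) is already established, so O(w).
Premises 1, 3, 5, 6, 10, 11 do not contribute to this derivation.
So O(w) follows.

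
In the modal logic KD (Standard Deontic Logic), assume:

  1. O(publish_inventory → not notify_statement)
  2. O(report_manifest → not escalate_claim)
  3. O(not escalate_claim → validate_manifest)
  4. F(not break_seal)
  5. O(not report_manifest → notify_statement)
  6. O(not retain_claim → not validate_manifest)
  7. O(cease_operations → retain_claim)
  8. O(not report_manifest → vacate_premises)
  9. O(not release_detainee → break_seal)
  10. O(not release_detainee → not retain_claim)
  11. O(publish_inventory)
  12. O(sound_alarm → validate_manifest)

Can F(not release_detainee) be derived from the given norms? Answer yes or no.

Yes

From premise 11 we have O(publish_inventory).
With premise 1, O(publish_inventory → not notify_statement), the K-axiom yields O(not notify_statement).
Premise 5, O(not report_manifest → notify_statement), contraposes to O(not notify_statement → report_manifest); with O(not notify_statement) we get O(report_manifest).
With premise 2, O(report_manifest → not escalate_claim), the K-axiom yields O(not escalate_claim).
With premise 3, O(not escalate_claim → validate_manifest), the K-axiom yields O(validate_manifest).
Premise 6 is O(not retain_claim → not validate_manifest); contrapositively O(validate_manifest → retain_claim). Since O(validate_manifest) holds, K gives O(retain_claim).
The contrapositive of premise 10 (O(not release_detainee → not retain_claim)) is O(retain_claim → release_detainee), and O(retain_claim) is already established, so O(release_detainee).
Premises 4, 7, 8, 9, 12 do not contribute to this derivation.
So O(release_detainee) holds, i.e. F(not release_detainee). The claim follows.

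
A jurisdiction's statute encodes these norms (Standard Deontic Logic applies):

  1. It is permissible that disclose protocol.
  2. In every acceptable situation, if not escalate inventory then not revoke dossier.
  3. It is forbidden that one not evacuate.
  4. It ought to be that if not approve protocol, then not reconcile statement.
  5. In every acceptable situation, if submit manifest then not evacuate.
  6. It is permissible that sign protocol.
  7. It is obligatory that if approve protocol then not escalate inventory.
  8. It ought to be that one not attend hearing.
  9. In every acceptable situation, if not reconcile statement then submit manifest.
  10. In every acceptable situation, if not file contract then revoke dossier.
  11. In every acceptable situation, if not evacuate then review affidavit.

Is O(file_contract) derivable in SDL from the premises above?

Yes

F(¬evacuate) at premise 3 means O(evacuate).
The contrapositive of premise 5 (O(submit_manifest → ¬evacuate)) is O(evacuate → ¬submit_manifest), and O(evacuate) is already established, so O(¬submit_manifest).
Premise 9 is O(¬reconcile_statement → submit_manifest); contrapositively O(¬submit_manifest → reconcile_statement). Since O(¬submit_manifest) holds, K gives O(reconcile_statement).
Premise 4, O(¬approve_protocol → ¬reconcile_statement), contraposes to O(reconcile_statement → approve_protocol); with O(reconcile_statement) we get O(approve_protocol).
With premise 7, O(approve_protocol → ¬escalate_inventory), the K-axiom yields O(¬escalate_inventory).
Premise 2 is O(¬escalate_inventory → ¬revoke_dossier); since O(¬escalate_inventory), deontic closure gives O(¬revoke_dossier).
The contrapositive of premise 10 (O(¬file_contract → revoke_dossier)) is O(¬revoke_dossier → file_contract), and O(¬revoke_dossier) is already established, so O(file_contract).
Premises 1, 6, 8, 11 do not contribute to this derivation.
So O(file_contract) follows.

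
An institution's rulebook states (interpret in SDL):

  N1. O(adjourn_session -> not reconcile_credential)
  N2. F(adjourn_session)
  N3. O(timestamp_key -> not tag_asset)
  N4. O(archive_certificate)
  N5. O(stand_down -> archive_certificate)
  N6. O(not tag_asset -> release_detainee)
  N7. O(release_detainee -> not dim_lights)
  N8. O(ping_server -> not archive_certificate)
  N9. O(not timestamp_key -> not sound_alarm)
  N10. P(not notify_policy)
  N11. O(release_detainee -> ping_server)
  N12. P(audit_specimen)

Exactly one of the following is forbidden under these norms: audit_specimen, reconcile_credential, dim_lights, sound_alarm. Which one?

sound_alarm

From premise 4 we have O(archive_certificate).
Premise 8 is O(ping_server -> not archive_certificate); contrapositively O(archive_certificate -> not ping_server). Since O(archive_certificate) holds, K gives O(not ping_server).
The contrapositive of premise 11 (O(release_detainee -> ping_server)) is O(not ping_server -> not release_detainee), and O(not ping_server) is already established, so O(not release_detainee).
Premise 6, O(not tag_asset -> release_detainee), contraposes to O(not release_detainee -> tag_asset); with O(not release_detainee) we get O(tag_asset).
Premise 3 is O(timestamp_key -> not tag_asset); contrapositively O(tag_asset -> not timestamp_key). Since O(tag_asset) holds, K gives O(not timestamp_key).
Premise 9 is O(not timestamp_key -> not sound_alarm); since O(not timestamp_key), deontic closure gives O(not sound_alarm).
So O(not sound_alarm) holds, i.e. sound_alarm is forbidden. None of the other listed options is forbidden under the premises.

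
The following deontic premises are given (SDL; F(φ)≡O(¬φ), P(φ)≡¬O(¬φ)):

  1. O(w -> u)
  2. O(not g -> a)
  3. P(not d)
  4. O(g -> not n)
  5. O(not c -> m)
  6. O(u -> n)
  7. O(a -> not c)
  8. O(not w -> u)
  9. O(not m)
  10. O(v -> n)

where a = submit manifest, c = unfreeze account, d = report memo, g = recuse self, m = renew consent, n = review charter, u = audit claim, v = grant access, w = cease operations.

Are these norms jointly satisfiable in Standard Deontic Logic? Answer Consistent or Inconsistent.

Inconsistent

Premises 1 and 8 are O(w -> u) and O(not w -> u); every ideal world satisfies w or not w, so in either case u holds — hence O(u).
With premise 6, O(u -> n), the K-axiom yields O(n).
Premise 4 is O(g -> not n); contrapositively O(n -> not g). Since O(n) holds, K gives O(not g).
From O(not g) and premise 2, O(not g -> a), we obtain O(a).
From O(a) and premise 7, O(a -> not c), we obtain O(not c).
From O(not c) and premise 5, O(not c -> m), we obtain O(m).
Yet premise 9 states O(not m).
We now have both O(m) and O(not m) — m is simultaneously obligatory and forbidden, violating the D-axiom.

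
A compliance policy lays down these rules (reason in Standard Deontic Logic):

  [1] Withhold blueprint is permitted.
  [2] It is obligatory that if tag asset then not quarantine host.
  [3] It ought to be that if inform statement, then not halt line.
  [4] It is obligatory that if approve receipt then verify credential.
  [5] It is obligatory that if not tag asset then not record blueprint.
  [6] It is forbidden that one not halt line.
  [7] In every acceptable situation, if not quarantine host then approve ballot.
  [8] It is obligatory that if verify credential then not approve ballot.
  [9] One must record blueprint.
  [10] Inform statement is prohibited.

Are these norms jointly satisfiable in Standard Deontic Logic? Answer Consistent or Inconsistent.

Consistent

Premise 3 is O(inform_statement → ¬halt_line), but O(inform_statement) is not derivable from the premises, so it does not yield O(¬halt_line).
So O(¬halt_line) is not derivable, and the apparent clash with O(halt_line) does not arise.
A world satisfying every obligation exists (e.g. approve_ballot=true, approve_receipt=false, halt_line=true, inform_statement=false, quarantine_host=false, record_blueprint=true, tag_asset=true, verify_credential=false, withhold_blueprint=false); no atom is both obligatory and forbidden, so the set is consistent.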